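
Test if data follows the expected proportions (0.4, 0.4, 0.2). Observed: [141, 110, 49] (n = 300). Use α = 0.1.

Expected: [120.0, 120.0, 60.0]. χ² = 6.525. df = 2, critical = 4.605. Reject H₀.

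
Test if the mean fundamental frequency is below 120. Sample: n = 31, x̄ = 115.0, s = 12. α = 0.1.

t = (115.0 - 120)/(12/√31) = -2.32, df = 30. Critical t = -1.31. Reject H₀.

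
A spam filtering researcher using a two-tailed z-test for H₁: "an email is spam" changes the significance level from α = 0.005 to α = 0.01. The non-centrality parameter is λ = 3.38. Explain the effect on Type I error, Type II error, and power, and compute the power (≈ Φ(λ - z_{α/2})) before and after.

Increasing α from 0.005 to 0.01:
• Type I error rate increases (α is the Type I rate by definition).
• Critical value moves from z_{α/2} = 2.807 to 2.576, so power = Φ(λ - z_{α/2}) goes from Φ(3.38 - 2.807) = 0.717 to Φ(3.38 - 2.576) = 0.789.
• Type II error rate β = 1 - power therefore decreases (0.283 → 0.211).
Appropriate when false negatives are costly — here, a spam email lands in the inbox.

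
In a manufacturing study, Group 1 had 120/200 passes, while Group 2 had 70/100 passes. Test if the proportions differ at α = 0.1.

p̂₁ = 0.6, p̂₂ = 0.7, pooled p̂ = 0.633. z = -1.694. Critical: ±1.645. Reject H₀.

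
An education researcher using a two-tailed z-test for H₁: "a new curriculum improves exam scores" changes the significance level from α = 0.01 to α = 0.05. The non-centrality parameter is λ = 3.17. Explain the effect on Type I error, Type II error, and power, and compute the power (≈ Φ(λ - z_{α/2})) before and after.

Increasing α from 0.01 to 0.05:
• Type I error rate increases (α is the Type I rate by definition).
• Critical value moves from z_{α/2} = 2.576 to 1.96, so power = Φ(λ - z_{α/2}) goes from Φ(3.17 - 2.576) = 0.724 to Φ(3.17 - 1.96) = 0.887.
• Type II error rate β = 1 - power therefore decreases (0.276 → 0.113).
Appropriate when false negatives are costly — here, keeping the old curriculum when the new one would have helped students.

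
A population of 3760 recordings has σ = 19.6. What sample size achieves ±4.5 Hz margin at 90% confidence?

Without FPC: n₀ = (1.645×19.6/4.5)² = 51.336. With FPC: n = n₀N/(n₀+N-1) = 50.7 → n = 51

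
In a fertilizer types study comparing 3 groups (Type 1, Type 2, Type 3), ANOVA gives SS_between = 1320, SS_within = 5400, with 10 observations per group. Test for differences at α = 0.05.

df_between = 2, df_within = 27. F = MS_between/MS_within = 660.0/200.0 = 3.3. F_crit ≈ 3.354. Fail to reject H₀.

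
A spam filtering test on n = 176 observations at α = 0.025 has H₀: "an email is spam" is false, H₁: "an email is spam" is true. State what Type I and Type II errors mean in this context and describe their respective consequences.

Type I (false positive): concluding that an email is spam when it is not — a legitimate email is sent to the spam folder and the user misses it. Type II (false negative): failing to conclude that an email is spam when it is — a spam email lands in the inbox. Which is costlier depends on domain priorities and is a judgement call rather than a statistical fact.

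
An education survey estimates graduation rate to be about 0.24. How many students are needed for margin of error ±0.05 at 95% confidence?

n = z²p(1-p)/E² = 1.96²×0.24×0.76/0.05² = 280.3 → n = 281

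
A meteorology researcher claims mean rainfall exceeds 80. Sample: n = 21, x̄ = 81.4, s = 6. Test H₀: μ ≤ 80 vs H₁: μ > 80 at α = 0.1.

t = (81.4 - 80)/(6/√21) = 1.069, df = 20. Critical t = 1.325. Fail to reject H₀.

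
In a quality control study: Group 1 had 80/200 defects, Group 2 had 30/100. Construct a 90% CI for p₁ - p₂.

p̂₁ = 0.4, p̂₂ = 0.3. Difference = 0.1. CI = (0.006, 0.194)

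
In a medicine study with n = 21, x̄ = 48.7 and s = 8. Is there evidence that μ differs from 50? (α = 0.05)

t = (x̄ - μ₀)/(s/√n) = (48.7 - 50)/(8/√21) = -0.745. df = 20, critical t = ±2.086. Fail to reject H₀.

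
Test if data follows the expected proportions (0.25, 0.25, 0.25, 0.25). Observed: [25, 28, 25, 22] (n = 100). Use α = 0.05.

Expected: [25.0, 25.0, 25.0, 25.0]. χ² = 0.72. df = 3, critical = 7.815. Fail to reject H₀.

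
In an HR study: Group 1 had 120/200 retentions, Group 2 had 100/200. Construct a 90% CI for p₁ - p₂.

p̂₁ = 0.6, p̂₂ = 0.5. Difference = 0.1. CI = (0.019, 0.181)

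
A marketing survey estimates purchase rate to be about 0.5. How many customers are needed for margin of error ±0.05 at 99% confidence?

n = z²p(1-p)/E² = 2.576²×0.5×0.5/0.05² = 663.6 → n = 664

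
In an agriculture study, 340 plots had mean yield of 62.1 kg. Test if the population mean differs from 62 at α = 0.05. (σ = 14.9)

z = (x̄ - μ₀)/(σ/√n) = (62.1 - 62)/(14.9/√340) = 0.124. Critical value: ±1.96. Since |0.124| ≤ 1.96, Fail to reject H₀.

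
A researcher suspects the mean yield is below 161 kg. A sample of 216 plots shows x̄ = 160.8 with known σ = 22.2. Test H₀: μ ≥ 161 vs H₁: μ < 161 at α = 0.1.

z = -0.132. Critical value: -1.28. Fail to reject H₀.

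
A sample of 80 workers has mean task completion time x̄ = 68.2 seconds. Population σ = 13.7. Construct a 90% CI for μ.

CI = x̄ ± z*(σ/√n) = 68.2 ± 1.645(13.7/√80) = 68.2 ± 2.52 = (65.68, 70.72)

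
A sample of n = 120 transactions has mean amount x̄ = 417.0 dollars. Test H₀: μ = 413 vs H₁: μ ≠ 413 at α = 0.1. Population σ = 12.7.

z = (x̄ - μ₀)/(σ/√n) = (417.0 - 413)/(12.7/√120) = 3.45. Critical value: ±1.645. Since |3.45| > 1.645, Reject H₀.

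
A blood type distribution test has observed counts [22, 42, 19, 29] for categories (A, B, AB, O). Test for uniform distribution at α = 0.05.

Expected = 28 each. χ² = Σ(O-E)²/E = 11.214. df = 3, critical value = 7.815. Reject H₀.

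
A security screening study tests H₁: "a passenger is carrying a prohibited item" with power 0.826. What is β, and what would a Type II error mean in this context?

β = 1 - power = 1 - 0.826 = 0.174. A Type II error is failing to reject H₀ when H₀ is false (false negative) — here, failing to conclude that a passenger is carrying a prohibited item when in fact it is true. Consequence: letting a prohibited item through — security breach.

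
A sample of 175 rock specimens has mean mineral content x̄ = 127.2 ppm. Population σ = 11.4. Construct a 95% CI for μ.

CI = x̄ ± z*(σ/√n) = 127.2 ± 1.96(11.4/√175) = 127.2 ± 1.69 = (125.51, 128.89)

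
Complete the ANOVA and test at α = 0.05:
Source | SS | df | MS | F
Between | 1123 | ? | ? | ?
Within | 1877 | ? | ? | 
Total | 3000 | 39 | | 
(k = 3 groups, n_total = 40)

df_between = 2, df_within = 37. MS_between = 561.5, MS_within = 50.73. F = 11.068, F_crit ≈ 3.252. Reject H₀.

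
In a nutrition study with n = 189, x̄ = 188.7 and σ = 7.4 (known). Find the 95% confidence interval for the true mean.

CI = x̄ ± z*(σ/√n) = 188.7 ± 1.96(7.4/√189) = 188.7 ± 1.06 = (187.64, 189.76)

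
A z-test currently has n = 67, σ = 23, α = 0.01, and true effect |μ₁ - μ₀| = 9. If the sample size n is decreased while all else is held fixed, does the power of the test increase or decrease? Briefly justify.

Power decreases: a smaller n inflates the standard error σ/√n, pulling the sampling distribution under H₁ back toward the critical value.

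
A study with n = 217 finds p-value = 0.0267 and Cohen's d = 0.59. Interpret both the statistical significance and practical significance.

Statistically significant (p = 0.0267 < 0.05). Cohen's d = 0.59 indicates a medium effect size. Both statistical and practical significance should be considered.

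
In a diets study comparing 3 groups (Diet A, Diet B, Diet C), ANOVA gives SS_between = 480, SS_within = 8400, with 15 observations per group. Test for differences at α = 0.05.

df_between = 2, df_within = 42. F = MS_between/MS_within = 240.0/200.0 = 1.2. F_crit ≈ 3.22. Fail to reject H₀.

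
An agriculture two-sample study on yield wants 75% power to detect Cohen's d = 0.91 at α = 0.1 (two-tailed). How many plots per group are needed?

z_{α/2} = 1.645, z_β = Φ⁻¹(0.75) = 0.674. For large effect (d = 0.91): n per group = 2(z_{α/2} + z_β)²/d² = 2(1.645 + 0.674)²/0.91² = 13.0 → 13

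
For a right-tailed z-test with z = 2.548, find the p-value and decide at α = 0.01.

p = P(Z > 2.548) = 1 - Φ(2.548) ≈ 0.0054. Since p < 0.01, reject H₀ (significant) at α = 0.01.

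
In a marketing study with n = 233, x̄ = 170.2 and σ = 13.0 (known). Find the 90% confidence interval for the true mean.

CI = x̄ ± z*(σ/√n) = 170.2 ± 1.645(13.0/√233) = 170.2 ± 1.4 = (168.8, 171.6)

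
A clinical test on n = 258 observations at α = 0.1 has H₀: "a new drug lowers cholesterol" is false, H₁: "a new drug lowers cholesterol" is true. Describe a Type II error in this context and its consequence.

Type II error: failing to reject H₀ when it is false — concluding that a new drug lowers cholesterol is not supported when in fact it is. Consequence: shelving an effective drug — patients miss out on a treatment that would have helped.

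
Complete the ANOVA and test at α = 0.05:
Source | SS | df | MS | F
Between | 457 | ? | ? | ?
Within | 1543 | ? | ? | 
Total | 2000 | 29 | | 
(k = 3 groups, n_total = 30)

df_between = 2, df_within = 27. MS_between = 228.5, MS_within = 57.15. F = 3.998, F_crit ≈ 3.354. Reject H₀.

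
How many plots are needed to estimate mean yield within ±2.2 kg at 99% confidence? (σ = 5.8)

n = (z*σ/E)² = (2.576×5.8/2.2)² = 46.1 → n = 47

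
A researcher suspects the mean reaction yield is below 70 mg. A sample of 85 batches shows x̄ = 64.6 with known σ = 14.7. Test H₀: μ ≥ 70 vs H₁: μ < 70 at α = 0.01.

z = -3.387. Critical value: -2.33. Reject H₀.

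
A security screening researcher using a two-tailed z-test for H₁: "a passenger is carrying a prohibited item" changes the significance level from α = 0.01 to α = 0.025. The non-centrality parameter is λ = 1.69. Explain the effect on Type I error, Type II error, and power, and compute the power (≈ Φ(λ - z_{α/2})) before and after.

Increasing α from 0.01 to 0.025:
• Type I error rate increases (α is the Type I rate by definition).
• Critical value moves from z_{α/2} = 2.576 to 2.241, so power = Φ(λ - z_{α/2}) goes from Φ(1.69 - 2.576) = 0.188 to Φ(1.69 - 2.241) = 0.291.
• Type II error rate β = 1 - power therefore decreases (0.812 → 0.709).
Appropriate when false negatives are costly — here, letting a prohibited item through — security breach.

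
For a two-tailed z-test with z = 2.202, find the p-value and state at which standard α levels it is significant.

p = 2·P(Z > |2.202|) = 2·(1 - Φ(2.202)) ≈ 0.0277. Significant at α = 0.1; Significant at α = 0.05.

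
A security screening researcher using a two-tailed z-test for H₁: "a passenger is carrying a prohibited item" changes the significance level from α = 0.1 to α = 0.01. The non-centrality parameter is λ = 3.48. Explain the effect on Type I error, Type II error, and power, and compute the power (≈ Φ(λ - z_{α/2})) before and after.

Decreasing α from 0.1 to 0.01:
• Type I error rate decreases (α is the Type I rate by definition).
• Critical value moves from z_{α/2} = 1.645 to 2.576, so power = Φ(λ - z_{α/2}) goes from Φ(3.48 - 1.645) = 0.967 to Φ(3.48 - 2.576) = 0.817.
• Type II error rate β = 1 - power therefore increases (0.033 → 0.183).
Appropriate when false positives are costly — here, detaining an innocent passenger — delay and inconvenience.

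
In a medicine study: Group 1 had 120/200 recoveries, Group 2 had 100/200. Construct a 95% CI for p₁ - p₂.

p̂₁ = 0.6, p̂₂ = 0.5. Difference = 0.1. CI = (0.003, 0.197)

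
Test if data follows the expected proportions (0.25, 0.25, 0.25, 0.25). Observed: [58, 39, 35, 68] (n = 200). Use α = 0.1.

Expected: [50.0, 50.0, 50.0, 50.0]. χ² = 14.68. df = 3, critical = 6.251. Reject H₀.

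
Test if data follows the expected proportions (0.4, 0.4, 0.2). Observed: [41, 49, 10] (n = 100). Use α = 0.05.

Expected: [40.0, 40.0, 20.0]. χ² = 7.05. df = 2, critical = 5.991. Reject H₀.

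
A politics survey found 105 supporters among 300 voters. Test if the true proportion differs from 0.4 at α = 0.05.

p̂ = 0.35, p₀ = 0.4. z = (p̂ - p₀)/√(p₀(1-p₀)/n) = -1.768. Critical: ±1.96. Fail to reject H₀.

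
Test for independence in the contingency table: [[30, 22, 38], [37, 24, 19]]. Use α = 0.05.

χ² = 6.586. df = 2, critical = 5.991. Reject H₀. Variables are dependent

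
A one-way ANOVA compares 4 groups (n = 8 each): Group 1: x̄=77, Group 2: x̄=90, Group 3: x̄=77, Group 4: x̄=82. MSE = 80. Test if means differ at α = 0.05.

Grand mean = 81.5. SS_between = 904.0, MS_between = 301.33. F = 3.767, F_crit ≈ 2.947. Reject H₀.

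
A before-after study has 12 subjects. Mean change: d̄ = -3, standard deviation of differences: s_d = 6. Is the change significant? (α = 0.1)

t = d̄/(s_d/√n) = -3/(6/√12) = -1.732. df = 11, critical t = ±1.796. Fail to reject H₀.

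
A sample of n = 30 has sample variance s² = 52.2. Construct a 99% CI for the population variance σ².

df = 29. χ²_{0.005} = 52.336, χ²_{0.995} = 13.121. CI for σ² = ((n-1)s²/χ²_{α/2}, (n-1)s²/χ²_{1-α/2}) = (29·52.2/52.336, 29·52.2/13.121) = (28.92, 115.37)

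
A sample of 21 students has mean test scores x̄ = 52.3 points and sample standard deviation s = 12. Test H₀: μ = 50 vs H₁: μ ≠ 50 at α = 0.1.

t = (x̄ - μ₀)/(s/√n) = (52.3 - 50)/(12/√21) = 0.878. df = 20, critical t = ±1.725. Fail to reject H₀.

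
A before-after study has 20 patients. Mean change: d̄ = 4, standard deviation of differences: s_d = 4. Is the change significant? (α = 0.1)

t = d̄/(s_d/√n) = 4/(4/√20) = 4.472. df = 19, critical t = ±1.729. Reject H₀.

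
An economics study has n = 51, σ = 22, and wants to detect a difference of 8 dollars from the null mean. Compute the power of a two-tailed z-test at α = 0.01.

SE = σ/√n = 22/√51 = 3.081. Non-centrality λ = d/SE = 8/3.081 = 2.597. Power ≈ Φ(λ - z_{α/2}) = Φ(2.597 - 2.576) = Φ(0.021) = 0.508.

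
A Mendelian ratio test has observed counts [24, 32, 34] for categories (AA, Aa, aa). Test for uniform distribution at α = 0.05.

Expected = 30 each. χ² = Σ(O-E)²/E = 1.867. df = 2, critical value = 5.991. Fail to reject H₀.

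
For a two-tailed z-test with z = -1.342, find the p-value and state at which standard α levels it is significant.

p = 2·P(Z > |-1.342|) = 2·(1 - Φ(1.342)) ≈ 0.1796. Not significant at any standard level.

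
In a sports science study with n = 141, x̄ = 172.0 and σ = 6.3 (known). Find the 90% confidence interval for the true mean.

CI = x̄ ± z*(σ/√n) = 172.0 ± 1.645(6.3/√141) = 172.0 ± 0.87 = (171.13, 172.87)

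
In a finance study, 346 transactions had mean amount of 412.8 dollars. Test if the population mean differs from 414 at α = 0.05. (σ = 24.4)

z = (x̄ - μ₀)/(σ/√n) = (412.8 - 414)/(24.4/√346) = -0.915. Critical value: ±1.96. Since |-0.915| ≤ 1.96, Fail to reject H₀.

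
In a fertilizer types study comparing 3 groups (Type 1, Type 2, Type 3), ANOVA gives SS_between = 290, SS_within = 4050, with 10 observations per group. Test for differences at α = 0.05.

df_between = 2, df_within = 27. F = MS_between/MS_within = 145.0/150.0 = 0.967. F_crit ≈ 3.354. Fail to reject H₀.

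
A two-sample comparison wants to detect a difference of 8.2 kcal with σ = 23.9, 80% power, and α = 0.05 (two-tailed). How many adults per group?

n per group = 2(z_α/2 + z_β)²σ²/d² = 2×(1.96 + 0.84)²×23.9²/8.2² = 133.2 → n = 134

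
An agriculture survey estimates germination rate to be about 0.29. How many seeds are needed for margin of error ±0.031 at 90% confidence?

n = z²p(1-p)/E² = 1.645²×0.29×0.71/0.031² = 579.8 → n = 580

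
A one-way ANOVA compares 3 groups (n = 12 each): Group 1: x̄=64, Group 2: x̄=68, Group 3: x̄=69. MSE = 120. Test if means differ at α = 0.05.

Grand mean = 67.0. SS_between = 168.0, MS_between = 84.0. F = 0.7, F_crit ≈ 3.285. Fail to reject H₀.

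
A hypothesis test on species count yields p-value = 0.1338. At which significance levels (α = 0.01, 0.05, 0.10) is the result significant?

p = 0.1338. Not significant at any of the given levels.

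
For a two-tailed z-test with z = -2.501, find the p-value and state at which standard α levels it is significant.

p = 2·P(Z > |-2.501|) = 2·(1 - Φ(2.501)) ≈ 0.0124. Significant at α = 0.1; Significant at α = 0.05.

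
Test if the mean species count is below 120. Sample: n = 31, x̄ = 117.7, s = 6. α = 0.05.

t = (117.7 - 120)/(6/√31) = -2.134, df = 30. Critical t = -1.697. Reject H₀.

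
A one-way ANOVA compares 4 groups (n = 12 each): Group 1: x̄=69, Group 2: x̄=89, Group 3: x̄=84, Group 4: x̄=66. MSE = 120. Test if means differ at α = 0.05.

Grand mean = 77.0. SS_between = 4536.0, MS_between = 1512.0. F = 12.6, F_crit ≈ 2.816. Reject H₀.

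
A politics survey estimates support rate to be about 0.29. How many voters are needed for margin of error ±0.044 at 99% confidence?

n = z²p(1-p)/E² = 2.576²×0.29×0.71/0.044² = 705.7 → n = 706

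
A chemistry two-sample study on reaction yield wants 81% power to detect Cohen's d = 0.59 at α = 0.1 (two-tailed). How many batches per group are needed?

z_{α/2} = 1.645, z_β = Φ⁻¹(0.81) = 0.878. For medium effect (d = 0.59): n per group = 2(z_{α/2} + z_β)²/d² = 2(1.645 + 0.878)²/0.59² = 36.6 → 37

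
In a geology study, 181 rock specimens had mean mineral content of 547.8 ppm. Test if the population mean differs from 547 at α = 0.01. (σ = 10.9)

z = (x̄ - μ₀)/(σ/√n) = (547.8 - 547)/(10.9/√181) = 0.987. Critical value: ±2.576. Since |0.987| ≤ 2.576, Fail to reject H₀.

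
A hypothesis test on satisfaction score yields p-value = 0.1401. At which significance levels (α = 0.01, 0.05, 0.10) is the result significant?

p = 0.1401. Not significant at any of the given levels.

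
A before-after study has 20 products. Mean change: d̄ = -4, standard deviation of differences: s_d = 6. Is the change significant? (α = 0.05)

t = d̄/(s_d/√n) = -4/(6/√20) = -2.981. df = 19, critical t = ±2.093. Reject H₀.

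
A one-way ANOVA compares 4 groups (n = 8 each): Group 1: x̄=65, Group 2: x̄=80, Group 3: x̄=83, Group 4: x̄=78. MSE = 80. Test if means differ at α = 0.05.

Grand mean = 76.5. SS_between = 1512.0, MS_between = 504.0. F = 6.3, F_crit ≈ 2.947. Reject H₀.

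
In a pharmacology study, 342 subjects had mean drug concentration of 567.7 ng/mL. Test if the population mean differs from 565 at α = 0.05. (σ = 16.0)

z = (x̄ - μ₀)/(σ/√n) = (567.7 - 565)/(16.0/√342) = 3.121. Critical value: ±1.96. Since |3.121| > 1.96, Reject H₀.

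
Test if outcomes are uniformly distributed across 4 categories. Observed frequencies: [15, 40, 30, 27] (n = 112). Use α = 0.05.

Expected = 28 each. χ² = Σ(O-E)²/E = 11.357. df = 3, critical value = 7.815. Reject H₀.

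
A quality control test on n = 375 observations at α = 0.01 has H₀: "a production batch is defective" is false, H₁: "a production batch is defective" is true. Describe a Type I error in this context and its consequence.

Type I error: rejecting H₀ when it is true — concluding that a production batch is defective when in fact it is not. Consequence: scrapping a good batch — wasted material and cost for no reason.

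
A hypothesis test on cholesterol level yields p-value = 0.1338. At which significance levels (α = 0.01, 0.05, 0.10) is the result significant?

p = 0.1338. Not significant at any of the given levels.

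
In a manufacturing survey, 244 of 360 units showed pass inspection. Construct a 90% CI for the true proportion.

p̂ = 0.678. CI = p̂ ± z*√(p̂(1-p̂)/n) = (0.637, 0.718)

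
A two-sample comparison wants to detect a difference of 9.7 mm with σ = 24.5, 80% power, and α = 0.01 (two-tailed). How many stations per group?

n per group = 2(z_α/2 + z_β)²σ²/d² = 2×(2.576 + 0.84)²×24.5²/9.7² = 148.9 → n = 149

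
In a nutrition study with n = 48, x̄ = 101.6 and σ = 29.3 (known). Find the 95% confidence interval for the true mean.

CI = x̄ ± z*(σ/√n) = 101.6 ± 1.96(29.3/√48) = 101.6 ± 8.29 = (93.31, 109.89)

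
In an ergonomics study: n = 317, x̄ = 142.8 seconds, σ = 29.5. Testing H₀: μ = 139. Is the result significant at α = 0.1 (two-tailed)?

z = (142.8 - 139)/(29.5/√317) = 2.293. Since |z| > 1.645, significant at α = 0.1.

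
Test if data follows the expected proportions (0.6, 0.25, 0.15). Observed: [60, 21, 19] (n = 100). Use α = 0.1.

Expected: [60.0, 25.0, 15.0]. χ² = 1.707. df = 2, critical = 4.605. Fail to reject H₀.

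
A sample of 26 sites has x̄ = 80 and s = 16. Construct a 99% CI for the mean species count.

CI = x̄ ± t*(s/√n) = 80 ± 2.787(16/√26) = (71.25, 88.75)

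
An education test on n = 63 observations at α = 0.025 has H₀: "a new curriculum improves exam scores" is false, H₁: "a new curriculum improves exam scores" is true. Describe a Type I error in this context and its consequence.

Type I error: rejecting H₀ when it is true — concluding that a new curriculum improves exam scores when in fact it is not. Consequence: adopting a curriculum that gives no real benefit — disruption for nothing.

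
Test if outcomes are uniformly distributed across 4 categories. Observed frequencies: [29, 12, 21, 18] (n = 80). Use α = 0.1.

Expected = 20 each. χ² = Σ(O-E)²/E = 7.5. df = 3, critical value = 6.251. Reject H₀.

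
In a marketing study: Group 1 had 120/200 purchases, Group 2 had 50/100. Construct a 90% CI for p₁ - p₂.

p̂₁ = 0.6, p̂₂ = 0.5. Difference = 0.1. CI = (-0.0, 0.2)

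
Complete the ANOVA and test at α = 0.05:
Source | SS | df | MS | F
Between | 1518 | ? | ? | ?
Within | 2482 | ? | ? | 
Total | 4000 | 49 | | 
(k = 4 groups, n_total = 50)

df_between = 3, df_within = 46. MS_between = 506.0, MS_within = 53.96. F = 9.378, F_crit ≈ 2.807. Reject H₀.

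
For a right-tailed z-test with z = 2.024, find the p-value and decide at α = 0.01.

p = P(Z > 2.024) = 1 - Φ(2.024) ≈ 0.0215. Since p ≥ 0.01, fail to reject H₀ (not significant) at α = 0.01.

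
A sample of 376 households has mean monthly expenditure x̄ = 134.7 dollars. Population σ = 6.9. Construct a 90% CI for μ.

CI = x̄ ± z*(σ/√n) = 134.7 ± 1.645(6.9/√376) = 134.7 ± 0.59 = (134.11, 135.29)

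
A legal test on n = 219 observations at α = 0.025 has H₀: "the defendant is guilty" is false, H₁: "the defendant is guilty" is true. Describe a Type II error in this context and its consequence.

Type II error: failing to reject H₀ when it is false — concluding that the defendant is guilty is not supported when in fact it is. Consequence: acquitting a guilty person.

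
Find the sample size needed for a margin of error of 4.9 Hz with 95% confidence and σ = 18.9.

n = (z*σ/E)² = (1.96×18.9/4.9)² = 57.2 → n = 58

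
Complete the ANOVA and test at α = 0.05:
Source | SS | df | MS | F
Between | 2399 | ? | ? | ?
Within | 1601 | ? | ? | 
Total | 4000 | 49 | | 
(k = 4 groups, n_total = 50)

df_between = 3, df_within = 46. MS_between = 799.67, MS_within = 34.8. F = 22.976, F_crit ≈ 2.807. Reject H₀.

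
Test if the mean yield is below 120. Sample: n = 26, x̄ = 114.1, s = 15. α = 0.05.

t = (114.1 - 120)/(15/√26) = -2.006, df = 25. Critical t = -1.708. Reject H₀.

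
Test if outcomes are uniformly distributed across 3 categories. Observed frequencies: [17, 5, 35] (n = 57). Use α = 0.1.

Expected = 19 each. χ² = Σ(O-E)²/E = 24.0. df = 2, critical value = 4.605. Reject H₀.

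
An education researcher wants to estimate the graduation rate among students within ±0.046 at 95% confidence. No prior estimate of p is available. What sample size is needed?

Conservative approach: use p = 0.5 (maximizes p(1-p) = 0.25). n = z²(0.25)/E² = 1.96²×0.25/0.046² = 453.9 → n = 454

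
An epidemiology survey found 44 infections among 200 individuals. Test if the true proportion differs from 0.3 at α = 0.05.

p̂ = 0.22, p₀ = 0.3. z = (p̂ - p₀)/√(p₀(1-p₀)/n) = -2.469. Critical: ±1.96. Reject H₀.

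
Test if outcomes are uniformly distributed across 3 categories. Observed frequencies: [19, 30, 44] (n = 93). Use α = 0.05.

Expected = 31 each. χ² = Σ(O-E)²/E = 10.129. df = 2, critical value = 5.991. Reject H₀.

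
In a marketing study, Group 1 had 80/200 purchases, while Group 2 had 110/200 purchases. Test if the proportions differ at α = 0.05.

p̂₁ = 0.4, p̂₂ = 0.55, pooled p̂ = 0.475. z = -3.004. Critical: ±1.96. Reject H₀.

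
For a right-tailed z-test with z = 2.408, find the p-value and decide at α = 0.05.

p = P(Z > 2.408) = 1 - Φ(2.408) ≈ 0.008. Since p < 0.05, reject H₀ (significant) at α = 0.05.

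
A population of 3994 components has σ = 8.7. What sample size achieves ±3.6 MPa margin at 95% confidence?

Without FPC: n₀ = (1.96×8.7/3.6)² = 22.436. With FPC: n = n₀N/(n₀+N-1) = 22.3 → n = 23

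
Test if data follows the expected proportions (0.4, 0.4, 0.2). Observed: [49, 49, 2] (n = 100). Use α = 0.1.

Expected: [40.0, 40.0, 20.0]. χ² = 20.25. df = 2, critical = 4.605. Reject H₀.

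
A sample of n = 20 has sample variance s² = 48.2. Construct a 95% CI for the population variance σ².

df = 19. χ²_{0.025} = 32.852, χ²_{0.975} = 8.907. CI for σ² = ((n-1)s²/χ²_{α/2}, (n-1)s²/χ²_{1-α/2}) = (19·48.2/32.852, 19·48.2/8.907) = (27.88, 102.82)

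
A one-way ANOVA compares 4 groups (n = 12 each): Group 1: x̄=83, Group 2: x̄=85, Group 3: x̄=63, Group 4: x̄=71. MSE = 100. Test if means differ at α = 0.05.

Grand mean = 75.5. SS_between = 3876.0, MS_between = 1292.0. F = 12.92, F_crit ≈ 2.816. Reject H₀.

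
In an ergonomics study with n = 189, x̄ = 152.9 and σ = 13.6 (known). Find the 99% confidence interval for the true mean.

CI = x̄ ± z*(σ/√n) = 152.9 ± 2.576(13.6/√189) = 152.9 ± 2.55 = (150.35, 155.45)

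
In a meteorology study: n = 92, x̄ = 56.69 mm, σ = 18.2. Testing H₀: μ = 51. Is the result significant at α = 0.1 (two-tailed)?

z = (56.69 - 51)/(18.2/√92) = 2.999. Since |z| > 1.645, significant at α = 0.1.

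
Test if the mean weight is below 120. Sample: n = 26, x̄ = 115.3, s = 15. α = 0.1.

t = (115.3 - 120)/(15/√26) = -1.598, df = 25. Critical t = -1.316. Reject H₀.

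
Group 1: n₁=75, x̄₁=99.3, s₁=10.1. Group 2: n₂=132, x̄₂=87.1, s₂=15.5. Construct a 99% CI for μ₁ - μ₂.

Difference = 12.2. SE = √(10.1²/75 + 15.5²/132) = 1.783. CI = (7.61, 16.79)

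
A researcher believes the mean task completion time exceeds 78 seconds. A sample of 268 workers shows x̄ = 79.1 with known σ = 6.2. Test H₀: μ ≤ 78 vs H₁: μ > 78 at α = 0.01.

z = 2.904. Critical value: 2.33. Reject H₀.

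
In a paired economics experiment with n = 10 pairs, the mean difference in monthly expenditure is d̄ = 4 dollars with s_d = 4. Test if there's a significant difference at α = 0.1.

t = d̄/(s_d/√n) = 4/(4/√10) = 3.162. df = 9, critical t = ±1.833. Reject H₀.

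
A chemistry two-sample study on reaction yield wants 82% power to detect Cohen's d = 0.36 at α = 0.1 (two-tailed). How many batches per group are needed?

z_{α/2} = 1.645, z_β = Φ⁻¹(0.82) = 0.915. For small effect (d = 0.36): n per group = 2(z_{α/2} + z_β)²/d² = 2(1.645 + 0.915)²/0.36² = 101.1 → 102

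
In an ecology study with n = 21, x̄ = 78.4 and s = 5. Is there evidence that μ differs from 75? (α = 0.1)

t = (x̄ - μ₀)/(s/√n) = (78.4 - 75)/(5/√21) = 3.116. df = 20, critical t = ±1.725. Reject H₀.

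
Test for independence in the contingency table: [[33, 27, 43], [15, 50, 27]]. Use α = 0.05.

χ² = 16.71. df = 2, critical = 5.991. Reject H₀. Variables are dependent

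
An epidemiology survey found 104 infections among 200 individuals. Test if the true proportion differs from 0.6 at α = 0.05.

p̂ = 0.52, p₀ = 0.6. z = (p̂ - p₀)/√(p₀(1-p₀)/n) = -2.309. Critical: ±1.96. Reject H₀.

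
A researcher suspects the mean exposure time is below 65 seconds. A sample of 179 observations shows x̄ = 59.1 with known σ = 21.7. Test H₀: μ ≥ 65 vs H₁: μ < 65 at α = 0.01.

z = -3.638. Critical value: -2.33. Reject H₀.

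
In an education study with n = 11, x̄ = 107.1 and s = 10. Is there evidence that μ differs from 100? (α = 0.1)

t = (x̄ - μ₀)/(s/√n) = (107.1 - 100)/(10/√11) = 2.355. df = 10, critical t = ±1.812. Reject H₀.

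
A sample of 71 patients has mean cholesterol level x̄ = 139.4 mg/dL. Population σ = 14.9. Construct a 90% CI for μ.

CI = x̄ ± z*(σ/√n) = 139.4 ± 1.645(14.9/√71) = 139.4 ± 2.91 = (136.49, 142.31)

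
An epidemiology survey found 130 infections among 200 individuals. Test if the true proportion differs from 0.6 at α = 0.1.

p̂ = 0.65, p₀ = 0.6. z = (p̂ - p₀)/√(p₀(1-p₀)/n) = 1.443. Critical: ±1.645. Fail to reject H₀.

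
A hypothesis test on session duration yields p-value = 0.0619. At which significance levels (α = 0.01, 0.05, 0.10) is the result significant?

p = 0.0619. Significant at: α = 0.1.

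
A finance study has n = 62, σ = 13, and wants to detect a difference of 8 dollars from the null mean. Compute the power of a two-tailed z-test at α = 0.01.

SE = σ/√n = 13/√62 = 1.651. Non-centrality λ = d/SE = 8/1.651 = 4.846. Power ≈ Φ(λ - z_{α/2}) = Φ(4.846 - 2.576) = Φ(2.27) = 0.988.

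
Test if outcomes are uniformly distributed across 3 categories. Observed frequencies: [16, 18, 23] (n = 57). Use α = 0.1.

Expected = 19 each. χ² = Σ(O-E)²/E = 1.368. df = 2, critical value = 4.605. Fail to reject H₀.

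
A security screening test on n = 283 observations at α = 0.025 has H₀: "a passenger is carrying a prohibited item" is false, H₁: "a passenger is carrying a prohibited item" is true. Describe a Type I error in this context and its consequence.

Type I error: rejecting H₀ when it is true — concluding that a passenger is carrying a prohibited item when in fact it is not. Consequence: detaining an innocent passenger — delay and inconvenience.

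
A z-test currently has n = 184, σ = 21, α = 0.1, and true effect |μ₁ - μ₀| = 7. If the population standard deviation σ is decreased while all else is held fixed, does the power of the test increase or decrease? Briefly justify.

Power increases: a smaller σ shrinks the standard error σ/√n, moving the sampling distribution under H₁ further from the critical value.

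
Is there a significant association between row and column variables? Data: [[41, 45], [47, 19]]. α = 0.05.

χ² = 8.487. df = 1, critical = 3.841. Reject H₀. Variables are dependent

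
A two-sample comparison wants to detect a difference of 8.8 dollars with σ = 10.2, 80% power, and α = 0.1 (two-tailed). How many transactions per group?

n per group = 2(z_α/2 + z_β)²σ²/d² = 2×(1.645 + 0.84)²×10.2²/8.8² = 16.6 → n = 17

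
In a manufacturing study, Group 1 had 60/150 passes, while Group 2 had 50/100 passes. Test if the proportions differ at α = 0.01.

p̂₁ = 0.4, p̂₂ = 0.5, pooled p̂ = 0.44. z = -1.56. Critical: ±2.576. Fail to reject H₀.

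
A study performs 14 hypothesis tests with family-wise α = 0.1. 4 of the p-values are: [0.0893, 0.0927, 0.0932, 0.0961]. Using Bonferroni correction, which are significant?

Bonferroni α = 0.1/14 = 0.00714. None of the given p-values are significant.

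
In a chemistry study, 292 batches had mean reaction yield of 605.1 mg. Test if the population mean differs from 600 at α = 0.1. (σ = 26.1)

z = (x̄ - μ₀)/(σ/√n) = (605.1 - 600)/(26.1/√292) = 3.339. Critical value: ±1.645. Since |3.339| > 1.645, Reject H₀.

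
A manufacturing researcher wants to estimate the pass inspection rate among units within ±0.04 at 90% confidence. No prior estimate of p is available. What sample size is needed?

Conservative approach: use p = 0.5 (maximizes p(1-p) = 0.25). n = z²(0.25)/E² = 1.645²×0.25/0.04² = 422.8 → n = 423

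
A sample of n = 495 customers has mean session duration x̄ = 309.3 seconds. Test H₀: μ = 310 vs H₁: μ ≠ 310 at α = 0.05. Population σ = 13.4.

z = (x̄ - μ₀)/(σ/√n) = (309.3 - 310)/(13.4/√495) = -1.162. Critical value: ±1.96. Since |-1.162| ≤ 1.96, Fail to reject H₀.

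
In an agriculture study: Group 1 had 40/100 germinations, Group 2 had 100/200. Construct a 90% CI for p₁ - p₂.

p̂₁ = 0.4, p̂₂ = 0.5. Difference = -0.1. CI = (-0.199, -0.001)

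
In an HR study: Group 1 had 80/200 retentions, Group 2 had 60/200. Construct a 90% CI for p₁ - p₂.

p̂₁ = 0.4, p̂₂ = 0.3. Difference = 0.1. CI = (0.022, 0.178)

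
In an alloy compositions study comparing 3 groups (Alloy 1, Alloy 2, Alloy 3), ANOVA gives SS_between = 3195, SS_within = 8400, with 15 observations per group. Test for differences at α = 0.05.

df_between = 2, df_within = 42. F = MS_between/MS_within = 1597.5/200.0 = 7.987. F_crit ≈ 3.22. Reject H₀. At least one mean differs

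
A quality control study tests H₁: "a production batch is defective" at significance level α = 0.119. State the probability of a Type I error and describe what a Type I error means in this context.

P(Type I error) = α = 0.119. A Type I error is rejecting H₀ when H₀ is actually true (false positive) — here, concluding that a production batch is defective when in fact this is not the case. Consequence: scrapping a good batch — wasted material and cost for no reason.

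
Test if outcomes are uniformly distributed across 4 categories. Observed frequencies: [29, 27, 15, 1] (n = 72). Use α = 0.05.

Expected = 18 each. χ² = Σ(O-E)²/E = 27.778. df = 3, critical value = 7.815. Reject H₀.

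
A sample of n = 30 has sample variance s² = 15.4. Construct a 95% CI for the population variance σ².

df = 29. χ²_{0.025} = 45.722, χ²_{0.975} = 16.047. CI for σ² = ((n-1)s²/χ²_{α/2}, (n-1)s²/χ²_{1-α/2}) = (29·15.4/45.722, 29·15.4/16.047) = (9.77, 27.83)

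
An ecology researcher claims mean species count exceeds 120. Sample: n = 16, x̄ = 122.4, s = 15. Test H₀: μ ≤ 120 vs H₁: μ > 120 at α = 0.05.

t = (122.4 - 120)/(15/√16) = 0.64, df = 15. Critical t = 1.753. Fail to reject H₀.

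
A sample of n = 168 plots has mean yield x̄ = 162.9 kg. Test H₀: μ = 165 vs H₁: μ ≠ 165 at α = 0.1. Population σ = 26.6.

z = (x̄ - μ₀)/(σ/√n) = (162.9 - 165)/(26.6/√168) = -1.023. Critical value: ±1.645. Since |-1.023| ≤ 1.645, Fail to reject H₀.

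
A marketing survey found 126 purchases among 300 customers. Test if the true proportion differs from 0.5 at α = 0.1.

p̂ = 0.42, p₀ = 0.5. z = (p̂ - p₀)/√(p₀(1-p₀)/n) = -2.771. Critical: ±1.645. Reject H₀.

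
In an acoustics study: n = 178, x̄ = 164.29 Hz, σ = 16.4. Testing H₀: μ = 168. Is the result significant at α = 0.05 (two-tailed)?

z = (164.29 - 168)/(16.4/√178) = -3.018. Since |z| > 1.96, significant at α = 0.05.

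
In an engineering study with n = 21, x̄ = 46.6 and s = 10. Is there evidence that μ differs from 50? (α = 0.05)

t = (x̄ - μ₀)/(s/√n) = (46.6 - 50)/(10/√21) = -1.558. df = 20, critical t = ±2.086. Fail to reject H₀.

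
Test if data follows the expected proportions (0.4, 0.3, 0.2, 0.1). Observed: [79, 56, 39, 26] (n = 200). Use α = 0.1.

Expected: [80.0, 60.0, 40.0, 20.0]. χ² = 2.104. df = 3, critical = 6.251. Fail to reject H₀.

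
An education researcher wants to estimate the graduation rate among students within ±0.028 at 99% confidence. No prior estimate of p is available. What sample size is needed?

Conservative approach: use p = 0.5 (maximizes p(1-p) = 0.25). n = z²(0.25)/E² = 2.576²×0.25/0.028² = 2116.0 → n = 2116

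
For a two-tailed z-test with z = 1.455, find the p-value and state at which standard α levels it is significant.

p = 2·P(Z > |1.455|) = 2·(1 - Φ(1.455)) ≈ 0.1457. Not significant at any standard level.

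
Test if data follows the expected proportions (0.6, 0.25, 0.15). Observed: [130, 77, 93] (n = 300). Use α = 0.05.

Expected: [180.0, 75.0, 45.0]. χ² = 65.142. df = 2, critical = 5.991. Reject H₀.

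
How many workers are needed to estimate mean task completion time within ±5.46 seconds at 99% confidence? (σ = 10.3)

n = (z*σ/E)² = (2.576×10.3/5.46)² = 23.6 → n = 24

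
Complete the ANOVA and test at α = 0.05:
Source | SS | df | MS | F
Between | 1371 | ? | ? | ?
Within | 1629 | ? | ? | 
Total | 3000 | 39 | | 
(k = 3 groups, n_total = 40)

df_between = 2, df_within = 37. MS_between = 685.5, MS_within = 44.03. F = 15.57, F_crit ≈ 3.252. Reject H₀.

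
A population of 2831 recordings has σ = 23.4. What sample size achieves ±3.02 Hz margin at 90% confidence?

Without FPC: n₀ = (1.645×23.4/3.02)² = 162.461. With FPC: n = n₀N/(n₀+N-1) = 153.7 → n = 154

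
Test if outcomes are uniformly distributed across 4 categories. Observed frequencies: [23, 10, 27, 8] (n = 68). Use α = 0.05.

Expected = 17 each. χ² = Σ(O-E)²/E = 15.647. df = 3, critical value = 7.815. Reject H₀.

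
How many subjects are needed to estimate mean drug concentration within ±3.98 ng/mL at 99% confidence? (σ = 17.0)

n = (z*σ/E)² = (2.576×17.0/3.98)² = 121.1 → n = 122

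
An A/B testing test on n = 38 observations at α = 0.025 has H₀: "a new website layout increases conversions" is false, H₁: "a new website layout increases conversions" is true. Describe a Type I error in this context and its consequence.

Type I error: rejecting H₀ when it is true — concluding that a new website layout increases conversions when in fact it is not. Consequence: rolling out a layout that doesn't actually help — wasted engineering effort.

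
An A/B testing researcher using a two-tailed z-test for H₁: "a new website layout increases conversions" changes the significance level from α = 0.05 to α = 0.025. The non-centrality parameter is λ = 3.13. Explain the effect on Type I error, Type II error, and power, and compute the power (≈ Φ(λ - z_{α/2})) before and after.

Decreasing α from 0.05 to 0.025:
• Type I error rate decreases (α is the Type I rate by definition).
• Critical value moves from z_{α/2} = 1.96 to 2.241, so power = Φ(λ - z_{α/2}) goes from Φ(3.13 - 1.96) = 0.879 to Φ(3.13 - 2.241) = 0.813.
• Type II error rate β = 1 - power therefore increases (0.121 → 0.187).
Appropriate when false positives are costly — here, rolling out a layout that doesn't actually help — wasted engineering effort.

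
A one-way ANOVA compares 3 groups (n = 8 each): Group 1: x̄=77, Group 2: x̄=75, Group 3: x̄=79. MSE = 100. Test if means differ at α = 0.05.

Grand mean = 77.0. SS_between = 64.0, MS_between = 32.0. F = 0.32, F_crit ≈ 3.467. Fail to reject H₀.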